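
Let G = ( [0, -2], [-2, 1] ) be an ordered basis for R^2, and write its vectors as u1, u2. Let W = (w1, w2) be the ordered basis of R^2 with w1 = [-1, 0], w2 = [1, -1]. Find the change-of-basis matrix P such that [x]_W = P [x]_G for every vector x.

[[2, 1], [2, -1]]

Let M have columns uj and N have columns wj. Then for every x, N [x]_W = x = M [x]_G, so P = N^(-1) M.
Since det N = 1, N^(-1) has integer entries; multiplying gives P = [[2, 1], [2, -1]].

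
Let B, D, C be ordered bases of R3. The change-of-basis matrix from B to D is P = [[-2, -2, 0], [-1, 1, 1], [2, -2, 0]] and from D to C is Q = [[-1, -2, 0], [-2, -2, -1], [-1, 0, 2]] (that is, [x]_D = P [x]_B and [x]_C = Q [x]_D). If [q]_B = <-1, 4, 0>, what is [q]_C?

First [q]_D = P [q]_B = <-6, 5, -10>.
Then [q]_C = Q [q]_D = <-4, 12, -14>.

<-4, 12, -14>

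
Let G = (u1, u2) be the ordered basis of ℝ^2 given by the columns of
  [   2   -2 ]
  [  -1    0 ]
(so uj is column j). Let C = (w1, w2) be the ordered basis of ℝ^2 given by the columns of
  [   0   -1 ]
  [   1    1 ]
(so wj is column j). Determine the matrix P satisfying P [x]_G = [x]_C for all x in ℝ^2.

[[1, -2], [-2, 2]]

Column j of P is [uj]_C, since P maps G-coordinates to C-coordinates.
Expressing u1 in C: u1 = w1 - 2w2, so column 1 of P is <1, -2>.
Doing the same for each uj gives P = [[1, -2], [-2, 2]].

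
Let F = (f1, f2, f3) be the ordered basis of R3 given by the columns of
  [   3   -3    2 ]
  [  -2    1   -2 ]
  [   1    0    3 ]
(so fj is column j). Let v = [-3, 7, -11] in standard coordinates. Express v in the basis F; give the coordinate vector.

[v]_F is the unique c with M c = v, where M has columns f1, ..., f3.
Gaussian elimination on [M | v] yields c = (-2, -3, -3).
Check: -2f1 - 3f2 - 3f3 = [-3, 7, -11].

[-2, -3, -3]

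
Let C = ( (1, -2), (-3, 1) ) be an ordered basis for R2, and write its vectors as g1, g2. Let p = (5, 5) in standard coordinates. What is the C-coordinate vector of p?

(-4, -3)

[p]_C is the unique c with M c = p, where M has columns g1, g2.
System: c_1 - 3c_2 = 5, -2c_1 + c_2 = 5; solving gives c_1 = -4, c_2 = -3.
Check: -4g1 - 3g2 = (5, 5).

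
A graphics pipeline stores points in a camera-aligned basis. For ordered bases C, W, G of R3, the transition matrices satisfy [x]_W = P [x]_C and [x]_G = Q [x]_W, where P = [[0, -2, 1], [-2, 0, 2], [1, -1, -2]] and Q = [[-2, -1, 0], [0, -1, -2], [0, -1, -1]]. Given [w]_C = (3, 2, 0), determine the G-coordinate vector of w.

(14, 4, 5)

Apply P to get W-coordinates (-4, -6, 1), then Q to get G-coordinates.
The result is [w]_G = (14, 4, 5).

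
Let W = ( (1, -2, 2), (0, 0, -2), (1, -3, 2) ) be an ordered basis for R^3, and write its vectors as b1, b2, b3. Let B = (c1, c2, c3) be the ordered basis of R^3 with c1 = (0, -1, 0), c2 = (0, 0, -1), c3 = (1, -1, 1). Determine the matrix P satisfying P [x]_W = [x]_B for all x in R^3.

Take x = bj: its W-coordinates are the j-th standard unit vector, so P e_j — column j of P — equals [bj]_B.
b1 = c1 - c2 + c3, giving column 1 = (1, -1, 1); repeating for each j gives P = [[1, 0, 2], [-1, 2, -1], [1, 0, 1]].

[[1, 0, 2], [-1, 2, -1], [1, 0, 1]]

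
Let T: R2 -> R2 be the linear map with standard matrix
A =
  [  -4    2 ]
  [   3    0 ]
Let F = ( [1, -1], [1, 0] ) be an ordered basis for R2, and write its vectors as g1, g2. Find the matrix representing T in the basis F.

[[-3, -3], [-3, -1]]

The j-th column of [T]_F is [T(gj)]_F.
T(g1) = A g1 = [-6, 3] = -3g1 - 3g2, so column 1 is [-3, -3].
Repeating for g2 and assembling the columns gives [[-3, -3], [-3, -1]].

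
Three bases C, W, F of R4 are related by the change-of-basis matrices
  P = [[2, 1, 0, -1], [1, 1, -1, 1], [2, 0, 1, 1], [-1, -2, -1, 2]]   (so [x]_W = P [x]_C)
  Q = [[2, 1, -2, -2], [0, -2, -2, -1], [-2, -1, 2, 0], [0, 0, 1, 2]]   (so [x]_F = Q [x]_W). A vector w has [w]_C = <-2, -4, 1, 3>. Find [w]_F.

Apply P to get W-coordinates <-11, -4, 0, 15>, then Q to get F-coordinates.
The result is [w]_F = <-56, -7, 26, 30>.

<-56, -7, 26, 30>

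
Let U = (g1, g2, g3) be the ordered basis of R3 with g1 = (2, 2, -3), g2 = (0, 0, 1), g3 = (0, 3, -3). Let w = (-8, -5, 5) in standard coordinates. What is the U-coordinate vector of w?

[w]_U is the unique c with M c = w, where M has columns g1, ..., g3.
Gaussian elimination on [M | w] yields c = (-4, -4, 1).
Check: -4g1 - 4g2 + g3 = (-8, -5, 5).

(-4, -4, 1)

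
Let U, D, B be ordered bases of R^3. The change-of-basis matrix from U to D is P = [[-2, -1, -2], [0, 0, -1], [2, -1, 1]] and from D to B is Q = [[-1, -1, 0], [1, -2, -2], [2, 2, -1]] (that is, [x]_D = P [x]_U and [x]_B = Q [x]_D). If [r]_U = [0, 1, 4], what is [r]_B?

[13, -7, -29]

Composing the changes, [r]_B = Q P [r]_U.
Q P = [[2, 1, 3], [-6, 1, -2], [-6, -1, -7]]; applying this to [0, 1, 4] gives [13, -7, -29].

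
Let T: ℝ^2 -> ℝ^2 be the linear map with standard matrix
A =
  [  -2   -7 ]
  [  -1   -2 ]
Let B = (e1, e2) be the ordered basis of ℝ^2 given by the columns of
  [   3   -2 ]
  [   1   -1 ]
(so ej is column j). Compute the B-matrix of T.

[[-3, 3], [2, -1]]

Let P have columns e1, e2. Then [T]_B = P^(-1) A P.
Here det P = -1, so P^(-1) is integer; computing A P first and then P^(-1)(A P) gives [[-3, 3], [2, -1]].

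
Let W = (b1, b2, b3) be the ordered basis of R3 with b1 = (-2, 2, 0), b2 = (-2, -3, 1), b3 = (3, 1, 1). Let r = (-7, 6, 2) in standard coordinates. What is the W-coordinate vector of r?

(4, 1, 1)

We seek scalars with c_1 b1 + ... + c_3 b3 = r; equivalently solve M c = r where the columns of M are b1, ..., b3.
Row-reducing the augmented matrix [M | r] gives c = (4, 1, 1).
Check: 4b1 + b2 + b3 = (-7, 6, 2).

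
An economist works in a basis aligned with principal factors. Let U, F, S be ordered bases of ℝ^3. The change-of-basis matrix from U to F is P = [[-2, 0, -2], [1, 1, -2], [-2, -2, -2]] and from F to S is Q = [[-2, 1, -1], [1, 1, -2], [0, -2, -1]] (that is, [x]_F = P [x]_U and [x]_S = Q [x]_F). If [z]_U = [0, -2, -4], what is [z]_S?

[-22, -10, -24]

Composing the changes, [z]_S = Q P [z]_U.
Q P = [[7, 3, 4], [3, 5, 0], [0, 0, 6]]; applying this to [0, -2, -4] gives [-22, -10, -24].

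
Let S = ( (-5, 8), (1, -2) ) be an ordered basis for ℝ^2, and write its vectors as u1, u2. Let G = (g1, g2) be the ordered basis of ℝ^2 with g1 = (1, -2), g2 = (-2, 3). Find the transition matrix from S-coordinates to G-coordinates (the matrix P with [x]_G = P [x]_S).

Column j of P is [uj]_G, since P maps S-coordinates to G-coordinates.
Expressing u1 in G: u1 = -g1 + 2g2, so column 1 of P is (-1, 2).
Doing the same for each uj gives P = [[-1, 1], [2, 0]].

[[-1, 1], [2, 0]]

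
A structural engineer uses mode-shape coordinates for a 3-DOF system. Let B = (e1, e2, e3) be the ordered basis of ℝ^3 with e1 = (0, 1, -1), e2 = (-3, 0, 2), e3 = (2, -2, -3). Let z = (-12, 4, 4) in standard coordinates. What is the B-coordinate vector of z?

(4, 4, 0)

We seek scalars with c_1 e1 + ... + c_3 e3 = z; equivalently solve M c = z where the columns of M are e1, ..., e3.
Row-reducing the augmented matrix [M | z] gives c = (4, 4, 0).
Check: 4e1 + 4e2 + 0·e3 = (-12, 4, 4).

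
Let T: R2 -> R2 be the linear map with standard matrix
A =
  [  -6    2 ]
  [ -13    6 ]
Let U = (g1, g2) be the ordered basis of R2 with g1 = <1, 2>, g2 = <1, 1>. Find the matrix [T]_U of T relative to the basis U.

[[1, -3], [-3, -1]]

The j-th column of [T]_U is [T(gj)]_U.
T(g1) = A g1 = <-2, -1> = g1 - 3g2, so column 1 is <1, -3>.
Repeating for g2 and assembling the columns gives [[1, -3], [-3, -1]].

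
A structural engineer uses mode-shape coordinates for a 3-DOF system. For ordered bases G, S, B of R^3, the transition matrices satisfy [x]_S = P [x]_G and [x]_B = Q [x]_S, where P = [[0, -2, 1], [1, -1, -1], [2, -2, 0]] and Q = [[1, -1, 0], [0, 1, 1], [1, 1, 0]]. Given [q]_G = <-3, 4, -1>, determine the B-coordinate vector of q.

<-3, -20, -15>

Composing the changes, [q]_B = Q P [q]_G.
Q P = [[-1, -1, 2], [3, -3, -1], [1, -3, 0]]; applying this to <-3, 4, -1> gives <-3, -20, -15>.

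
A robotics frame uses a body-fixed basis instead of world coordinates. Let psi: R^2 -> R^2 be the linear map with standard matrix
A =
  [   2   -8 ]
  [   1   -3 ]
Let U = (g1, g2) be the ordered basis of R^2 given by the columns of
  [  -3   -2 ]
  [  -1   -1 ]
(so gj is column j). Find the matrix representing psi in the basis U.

[[-2, -2], [2, 1]]

Let P have columns g1, g2. Then [psi]_U = P^(-1) A P.
Here det P = 1, so P^(-1) is integer; computing A P first and then P^(-1)(A P) gives [[-2, -2], [2, 1]].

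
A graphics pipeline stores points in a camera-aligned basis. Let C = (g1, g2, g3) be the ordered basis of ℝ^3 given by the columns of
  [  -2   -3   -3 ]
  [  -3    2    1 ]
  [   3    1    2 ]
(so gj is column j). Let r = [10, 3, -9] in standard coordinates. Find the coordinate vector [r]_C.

[-2, -1, -1]

[r]_C is the unique c with M c = r, where M has columns g1, ..., g3.
Row-reducing the augmented matrix [M | r] gives c = (-2, -1, -1).
Check: -2g1 - g2 - g3 = [10, 3, -9].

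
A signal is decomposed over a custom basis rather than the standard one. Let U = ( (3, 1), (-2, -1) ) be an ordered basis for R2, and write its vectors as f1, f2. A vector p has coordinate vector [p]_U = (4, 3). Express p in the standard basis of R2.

The coordinates say p = 4f1 + 3f2; adding the scaled basis vectors gives (6, 1).

(6, 1)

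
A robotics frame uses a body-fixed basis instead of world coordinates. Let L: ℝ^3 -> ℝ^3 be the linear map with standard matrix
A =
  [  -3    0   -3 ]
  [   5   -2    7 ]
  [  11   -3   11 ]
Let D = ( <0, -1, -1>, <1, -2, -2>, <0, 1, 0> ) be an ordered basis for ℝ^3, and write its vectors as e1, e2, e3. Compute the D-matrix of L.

[[2, -1, 3], [3, 3, 0], [3, 0, 1]]

With P the matrix whose columns are e1, ..., e3, [L]_D = P^(-1) A P.
Column by column: L(e1) = A e1 = <3, -5, -8>; its D-coordinates <2, 3, 3> give column 1.
Continuing for each basis vector yields [L]_D = [[2, -1, 3], [3, 3, 0], [3, 0, 1]].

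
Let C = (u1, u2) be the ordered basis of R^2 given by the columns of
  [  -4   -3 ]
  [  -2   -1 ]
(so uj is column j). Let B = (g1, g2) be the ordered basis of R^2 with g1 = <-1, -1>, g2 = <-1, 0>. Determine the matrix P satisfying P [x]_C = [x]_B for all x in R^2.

[[2, 1], [2, 2]]

Let M have columns uj and N have columns gj. Then for every x, N [x]_B = x = M [x]_C, so P = N^(-1) M.
Since det N = -1, N^(-1) has integer entries; multiplying gives P = [[2, 1], [2, 2]].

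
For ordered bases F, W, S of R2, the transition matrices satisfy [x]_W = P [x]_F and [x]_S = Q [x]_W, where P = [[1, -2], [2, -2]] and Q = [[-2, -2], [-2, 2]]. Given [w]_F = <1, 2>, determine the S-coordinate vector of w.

Composing the changes, [w]_S = Q P [w]_F.
Q P = [[-6, 8], [2, 0]]; applying this to <1, 2> gives <10, 2>.

<10, 2>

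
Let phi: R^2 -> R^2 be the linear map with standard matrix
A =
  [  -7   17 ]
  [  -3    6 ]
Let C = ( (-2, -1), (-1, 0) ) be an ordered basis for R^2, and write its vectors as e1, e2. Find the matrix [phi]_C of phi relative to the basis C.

[[0, -3], [3, -1]]

The j-th column of [phi]_C is [phi(ej)]_C.
phi(e1) = A e1 = (-3, 0) = 0·e1 + 3e2, so column 1 is (0, 3).
Repeating for e2 and assembling the columns gives [[0, -3], [3, -1]].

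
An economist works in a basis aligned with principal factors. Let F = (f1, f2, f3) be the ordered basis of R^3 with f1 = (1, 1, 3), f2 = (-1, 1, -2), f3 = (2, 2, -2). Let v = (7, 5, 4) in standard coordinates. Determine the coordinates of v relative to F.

(2, -1, 2)

Write v = c_1 f1 + ... + c_3 f3 and solve for the c_i.
Row-reducing the augmented matrix [M | v] gives c = (2, -1, 2).
Check: 2f1 - f2 + 2f3 = (7, 5, 4).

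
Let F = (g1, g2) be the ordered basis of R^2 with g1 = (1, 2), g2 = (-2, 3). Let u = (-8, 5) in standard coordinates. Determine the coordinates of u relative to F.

(-2, 3)

Write u = c_1 g1 + c_2 g2 and solve for the c_i.
System: c_1 - 2c_2 = -8, 2c_1 + 3c_2 = 5; solving gives c_1 = -2, c_2 = 3.
Check: -2g1 + 3g2 = (-8, 5).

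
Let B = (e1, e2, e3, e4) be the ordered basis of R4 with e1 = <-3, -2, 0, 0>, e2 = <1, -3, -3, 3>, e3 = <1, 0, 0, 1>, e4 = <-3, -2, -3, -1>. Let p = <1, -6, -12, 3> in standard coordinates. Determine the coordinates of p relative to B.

<-2, 2, -1, 2>

Write p = c_1 e1 + ... + c_4 e4 and solve for the c_i.
Solving this 4x4 system gives c = (-2, 2, -1, 2).
Check: -2e1 + 2e2 - e3 + 2e4 = <1, -6, -12, 3>.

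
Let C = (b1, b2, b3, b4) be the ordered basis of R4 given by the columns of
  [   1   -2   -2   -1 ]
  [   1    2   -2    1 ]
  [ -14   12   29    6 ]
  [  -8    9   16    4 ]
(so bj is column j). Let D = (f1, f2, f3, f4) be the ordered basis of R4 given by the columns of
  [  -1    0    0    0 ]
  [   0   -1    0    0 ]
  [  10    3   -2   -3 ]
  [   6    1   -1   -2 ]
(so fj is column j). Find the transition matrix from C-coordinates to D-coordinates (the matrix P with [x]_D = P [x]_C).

Column j of P is [bj]_D, since P maps C-coordinates to D-coordinates.
Expressing b1 in D: b1 = -f1 - f2 - f3 + f4, so column 1 of P is [-1, -1, -1, 1].
Doing the same for each bj gives P = [[-1, 2, 2, 1], [-1, -2, 2, -1], [-1, 1, 0, -1], [1, 0, -1, 1]].

[[-1, 2, 2, 1], [-1, -2, 2, -1], [-1, 1, 0, -1], [1, 0, -1, 1]]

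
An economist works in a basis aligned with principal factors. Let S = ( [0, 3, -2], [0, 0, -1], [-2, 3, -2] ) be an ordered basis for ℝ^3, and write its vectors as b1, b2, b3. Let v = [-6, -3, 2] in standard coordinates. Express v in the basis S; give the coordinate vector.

Write v = c_1 b1 + ... + c_3 b3 and solve for the c_i.
Solving this 3x3 system gives c = (-4, 0, 3).
Check: -4b1 + 0·b2 + 3b3 = [-6, -3, 2].

[-4, 0, 3]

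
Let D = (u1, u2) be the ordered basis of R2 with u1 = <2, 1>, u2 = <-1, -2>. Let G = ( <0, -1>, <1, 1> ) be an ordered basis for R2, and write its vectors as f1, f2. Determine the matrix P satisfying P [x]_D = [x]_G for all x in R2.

Column j of P is [uj]_G, since P maps D-coordinates to G-coordinates.
Expressing u1 in G: u1 = f1 + 2f2, so column 1 of P is <1, 2>.
Doing the same for each uj gives P = [[1, 1], [2, -1]].

[[1, 1], [2, -1]]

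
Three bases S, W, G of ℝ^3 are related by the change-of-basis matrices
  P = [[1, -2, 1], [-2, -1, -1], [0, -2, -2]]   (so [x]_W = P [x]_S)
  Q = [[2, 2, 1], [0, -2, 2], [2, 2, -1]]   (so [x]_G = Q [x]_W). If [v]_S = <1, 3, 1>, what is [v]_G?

Apply P to get W-coordinates <-4, -6, -8>, then Q to get G-coordinates.
The result is [v]_G = <-28, -4, -12>.

<-28, -4, -12>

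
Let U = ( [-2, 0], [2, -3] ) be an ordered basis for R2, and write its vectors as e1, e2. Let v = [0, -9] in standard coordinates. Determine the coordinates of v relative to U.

Write v = c_1 e1 + c_2 e2 and solve for the c_i.
System: -2c_1 + 2c_2 = 0, 0c_1 - 3c_2 = -9; solving gives c_1 = 3, c_2 = 3.
Check: 3e1 + 3e2 = [0, -9].

[3, 3]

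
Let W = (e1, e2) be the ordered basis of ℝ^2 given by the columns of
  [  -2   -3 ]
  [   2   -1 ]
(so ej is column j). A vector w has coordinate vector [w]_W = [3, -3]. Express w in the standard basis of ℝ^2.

[3, 9]

w = M [w]_W, where M has columns e1, e2.
Carrying out the matrix-vector product, w = [3, 9].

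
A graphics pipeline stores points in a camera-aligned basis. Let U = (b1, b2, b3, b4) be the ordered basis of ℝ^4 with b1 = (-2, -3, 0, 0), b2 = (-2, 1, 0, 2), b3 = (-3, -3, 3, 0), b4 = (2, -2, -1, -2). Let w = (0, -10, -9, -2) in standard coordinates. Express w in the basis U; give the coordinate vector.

We seek scalars with c_1 b1 + ... + c_4 b4 = w; equivalently solve M c = w where the columns of M are b1, ..., b4.
Gaussian elimination on [M | w] yields c = (4, 2, -2, 3).
Check: 4b1 + 2b2 - 2b3 + 3b4 = (0, -10, -9, -2).

(4, 2, -2, 3)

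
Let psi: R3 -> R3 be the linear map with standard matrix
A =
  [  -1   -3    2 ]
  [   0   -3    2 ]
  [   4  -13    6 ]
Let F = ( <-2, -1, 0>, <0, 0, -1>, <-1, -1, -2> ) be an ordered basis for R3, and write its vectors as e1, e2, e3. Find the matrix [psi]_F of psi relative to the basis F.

[[-2, 0, -1], [-3, 2, -1], [-1, 2, 2]]

Let P have columns e1, ..., e3. Then [psi]_F = P^(-1) A P.
Here det P = 1, so P^(-1) is integer; computing A P first and then P^(-1)(A P) gives [[-2, 0, -1], [-3, 2, -1], [-1, 2, 2]].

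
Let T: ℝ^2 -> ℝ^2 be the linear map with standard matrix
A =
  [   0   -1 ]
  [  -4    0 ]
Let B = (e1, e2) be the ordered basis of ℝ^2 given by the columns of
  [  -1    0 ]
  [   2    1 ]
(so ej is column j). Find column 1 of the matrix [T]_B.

(2, 0)

Compute T(e1) = A e1 = (-2, 4) in standard coordinates.
Then write this in B-coordinates: solve for y in y_1 e1 + y_2 e2 = (-2, 4).
This gives y = (2, 0), which is column 1 of [T]_B.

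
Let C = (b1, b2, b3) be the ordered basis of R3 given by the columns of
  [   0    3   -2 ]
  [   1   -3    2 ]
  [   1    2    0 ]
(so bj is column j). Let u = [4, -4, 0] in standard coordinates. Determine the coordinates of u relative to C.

[0, 0, -2]

Write u = c_1 b1 + ... + c_3 b3 and solve for the c_i.
Row-reducing the augmented matrix [M | u] gives c = (0, 0, -2).
Check: 0·b1 + 0·b2 - 2b3 = [4, -4, 0].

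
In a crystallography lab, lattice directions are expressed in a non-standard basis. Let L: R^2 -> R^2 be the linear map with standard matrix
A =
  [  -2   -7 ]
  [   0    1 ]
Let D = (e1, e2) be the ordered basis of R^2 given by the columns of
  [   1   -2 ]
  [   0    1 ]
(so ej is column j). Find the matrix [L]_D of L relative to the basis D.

Let P have columns e1, e2. Then [L]_D = P^(-1) A P.
Here det P = 1, so P^(-1) is integer; computing A P first and then P^(-1)(A P) gives [[-2, -1], [0, 1]].

[[-2, -1], [0, 1]]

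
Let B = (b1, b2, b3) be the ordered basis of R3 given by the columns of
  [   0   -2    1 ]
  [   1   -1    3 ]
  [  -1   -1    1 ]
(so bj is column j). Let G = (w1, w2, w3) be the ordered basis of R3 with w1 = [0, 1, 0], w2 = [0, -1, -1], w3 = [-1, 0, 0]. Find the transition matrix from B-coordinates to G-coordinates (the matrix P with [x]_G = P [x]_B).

[[2, 0, 2], [1, 1, -1], [0, 2, -1]]

Let M have columns bj and N have columns wj. Then for every x, N [x]_G = x = M [x]_B, so P = N^(-1) M.
Since det N = 1, N^(-1) has integer entries; multiplying gives P = [[2, 0, 2], [1, 1, -1], [0, 2, -1]].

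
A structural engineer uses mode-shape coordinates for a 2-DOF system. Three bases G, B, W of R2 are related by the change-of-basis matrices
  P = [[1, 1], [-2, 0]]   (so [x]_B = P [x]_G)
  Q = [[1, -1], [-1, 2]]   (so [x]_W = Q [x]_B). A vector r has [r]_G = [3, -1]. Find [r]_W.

First [r]_B = P [r]_G = [2, -6].
Then [r]_W = Q [r]_B = [8, -14].

[8, -14]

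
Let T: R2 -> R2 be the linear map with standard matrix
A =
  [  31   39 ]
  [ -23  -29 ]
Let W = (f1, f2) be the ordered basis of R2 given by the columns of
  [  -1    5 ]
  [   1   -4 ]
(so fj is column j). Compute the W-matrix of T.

[[2, 1], [2, 0]]

With P the matrix whose columns are f1, f2, [T]_W = P^(-1) A P.
Column by column: T(f1) = A f1 = (8, -6); its W-coordinates (2, 2) give column 1.
Continuing for each basis vector yields [T]_W = [[2, 1], [2, 0]].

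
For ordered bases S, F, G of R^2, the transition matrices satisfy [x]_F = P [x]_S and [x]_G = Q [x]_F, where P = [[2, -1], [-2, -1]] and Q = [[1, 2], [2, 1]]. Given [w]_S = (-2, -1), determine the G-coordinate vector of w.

(7, -1)

Apply P to get F-coordinates (-3, 5), then Q to get G-coordinates.
The result is [w]_G = (7, -1).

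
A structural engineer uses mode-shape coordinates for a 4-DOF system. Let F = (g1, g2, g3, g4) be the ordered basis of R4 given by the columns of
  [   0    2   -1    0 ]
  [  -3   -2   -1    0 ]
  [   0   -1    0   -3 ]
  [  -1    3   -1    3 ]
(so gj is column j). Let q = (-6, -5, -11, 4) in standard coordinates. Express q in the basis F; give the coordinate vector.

(1, -1, 4, 4)

[q]_F is the unique c with M c = q, where M has columns g1, ..., g4.
Row-reducing the augmented matrix [M | q] gives c = (1, -1, 4, 4).
Check: g1 - g2 + 4g3 + 4g4 = (-6, -5, -11, 4).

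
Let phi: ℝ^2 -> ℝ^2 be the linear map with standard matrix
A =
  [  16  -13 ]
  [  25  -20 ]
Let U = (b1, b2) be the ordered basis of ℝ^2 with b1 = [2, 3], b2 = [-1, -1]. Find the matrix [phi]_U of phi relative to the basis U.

[[-3, -2], [1, -1]]

The j-th column of [phi]_U is [phi(bj)]_U.
phi(b1) = A b1 = [-7, -10] = -3b1 + b2, so column 1 is [-3, 1].
Repeating for b2 and assembling the columns gives [[-3, -2], [1, -1]].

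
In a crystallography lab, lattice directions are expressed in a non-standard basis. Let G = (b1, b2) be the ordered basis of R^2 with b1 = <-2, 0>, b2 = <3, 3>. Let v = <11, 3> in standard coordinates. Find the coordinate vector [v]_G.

<-4, 1>

We seek scalars with c_1 b1 + c_2 b2 = v; equivalently solve M c = v where the columns of M are b1, b2.
System: -2c_1 + 3c_2 = 11, 0c_1 + 3c_2 = 3; solving gives c_1 = -4, c_2 = 1.
Check: -4b1 + b2 = <11, 3>.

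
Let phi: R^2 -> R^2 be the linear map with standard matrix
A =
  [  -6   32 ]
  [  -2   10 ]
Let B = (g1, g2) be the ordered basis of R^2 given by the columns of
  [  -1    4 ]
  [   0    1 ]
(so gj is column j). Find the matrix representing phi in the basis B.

[[2, 0], [2, 2]]

Let P have columns g1, g2. Then [phi]_B = P^(-1) A P.
Here det P = -1, so P^(-1) is integer; computing A P first and then P^(-1)(A P) gives [[2, 0], [2, 2]].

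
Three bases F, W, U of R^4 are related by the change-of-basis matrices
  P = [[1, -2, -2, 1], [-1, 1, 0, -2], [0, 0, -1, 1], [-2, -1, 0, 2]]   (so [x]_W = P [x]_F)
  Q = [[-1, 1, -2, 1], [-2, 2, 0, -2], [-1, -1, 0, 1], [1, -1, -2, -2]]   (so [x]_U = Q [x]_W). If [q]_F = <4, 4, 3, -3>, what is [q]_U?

<13, 74, -11, 29>

Apply P to get W-coordinates <-13, 6, -6, -18>, then Q to get U-coordinates.
The result is [q]_U = <13, 74, -11, 29>.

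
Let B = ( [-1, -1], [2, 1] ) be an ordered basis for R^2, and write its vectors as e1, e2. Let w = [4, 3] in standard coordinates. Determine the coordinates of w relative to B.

[w]_B is the unique c with M c = w, where M has columns e1, e2.
System: -c_1 + 2c_2 = 4, -c_1 + c_2 = 3; solving gives c_1 = -2, c_2 = 1.
Check: -2e1 + e2 = [4, 3].

[-2, 1]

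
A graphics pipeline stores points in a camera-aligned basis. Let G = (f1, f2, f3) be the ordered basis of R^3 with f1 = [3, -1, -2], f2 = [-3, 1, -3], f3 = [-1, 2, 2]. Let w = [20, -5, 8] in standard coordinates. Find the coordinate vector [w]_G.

Write w = c_1 f1 + ... + c_3 f3 and solve for the c_i.
Row-reducing the augmented matrix [M | w] gives c = (3, -4, 1).
Check: 3f1 - 4f2 + f3 = [20, -5, 8].

[3, -4, 1]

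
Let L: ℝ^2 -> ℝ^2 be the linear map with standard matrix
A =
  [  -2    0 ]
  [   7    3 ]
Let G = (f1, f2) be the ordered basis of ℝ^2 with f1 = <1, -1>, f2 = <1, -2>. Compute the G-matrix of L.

[[0, -3], [-2, 1]]

With P the matrix whose columns are f1, f2, [L]_G = P^(-1) A P.
Column by column: L(f1) = A f1 = <-2, 4>; its G-coordinates <0, -2> give column 1.
Continuing for each basis vector yields [L]_G = [[0, -3], [-2, 1]].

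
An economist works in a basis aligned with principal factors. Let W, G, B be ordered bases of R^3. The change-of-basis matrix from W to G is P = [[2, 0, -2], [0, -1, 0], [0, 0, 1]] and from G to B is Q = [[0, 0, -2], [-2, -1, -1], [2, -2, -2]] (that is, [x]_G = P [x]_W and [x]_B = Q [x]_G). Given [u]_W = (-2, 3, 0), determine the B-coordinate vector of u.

(0, 11, -2)

Composing the changes, [u]_B = Q P [u]_W.
Q P = [[0, 0, -2], [-4, 1, 3], [4, 2, -6]]; applying this to (-2, 3, 0) gives (0, 11, -2).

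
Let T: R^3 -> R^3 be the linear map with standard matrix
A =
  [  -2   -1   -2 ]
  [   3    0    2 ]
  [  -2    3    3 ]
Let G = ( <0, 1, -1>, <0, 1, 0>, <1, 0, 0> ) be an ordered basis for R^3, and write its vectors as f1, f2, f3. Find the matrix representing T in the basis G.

[[0, -3, 2], [-2, 3, 1], [1, -1, -2]]

The j-th column of [T]_G is [T(fj)]_G.
T(f1) = A f1 = <1, -2, 0> = 0·f1 - 2f2 + f3, so column 1 is <0, -2, 1>.
Repeating for f2, f3 and assembling the columns gives [[0, -3, 2], [-2, 3, 1], [1, -1, -2]].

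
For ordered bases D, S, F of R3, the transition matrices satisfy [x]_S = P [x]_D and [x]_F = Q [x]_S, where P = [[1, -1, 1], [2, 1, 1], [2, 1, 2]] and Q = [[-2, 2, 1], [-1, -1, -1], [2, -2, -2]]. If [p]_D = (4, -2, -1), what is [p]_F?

(4, -14, -8)

First [p]_S = P [p]_D = (5, 5, 4).
Then [p]_F = Q [p]_S = (4, -14, -8).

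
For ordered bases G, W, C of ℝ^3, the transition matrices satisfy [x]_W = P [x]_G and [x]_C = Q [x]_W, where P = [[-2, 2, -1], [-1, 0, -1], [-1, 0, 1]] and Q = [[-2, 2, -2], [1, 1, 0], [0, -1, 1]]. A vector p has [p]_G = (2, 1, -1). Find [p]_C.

(6, -2, -2)

Apply P to get W-coordinates (-1, -1, -3), then Q to get C-coordinates.
The result is [p]_C = (6, -2, -2).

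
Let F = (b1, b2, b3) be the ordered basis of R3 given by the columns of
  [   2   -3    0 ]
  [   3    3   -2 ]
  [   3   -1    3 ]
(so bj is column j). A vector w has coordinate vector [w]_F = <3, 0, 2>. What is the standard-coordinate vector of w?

<6, 5, 15>

By definition w = 3b1 + 0·b2 + 2b3.
Summing componentwise gives <6, 5, 15>.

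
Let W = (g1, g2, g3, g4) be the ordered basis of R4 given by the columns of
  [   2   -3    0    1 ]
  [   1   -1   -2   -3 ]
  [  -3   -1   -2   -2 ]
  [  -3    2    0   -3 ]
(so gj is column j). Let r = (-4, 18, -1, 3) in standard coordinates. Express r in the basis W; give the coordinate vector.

Write r = c_1 g1 + ... + c_4 g4 and solve for the c_i.
Solving this 4x4 system gives c = (4, 3, -4, -3).
Check: 4g1 + 3g2 - 4g3 - 3g4 = (-4, 18, -1, 3).

(4, 3, -4, -3)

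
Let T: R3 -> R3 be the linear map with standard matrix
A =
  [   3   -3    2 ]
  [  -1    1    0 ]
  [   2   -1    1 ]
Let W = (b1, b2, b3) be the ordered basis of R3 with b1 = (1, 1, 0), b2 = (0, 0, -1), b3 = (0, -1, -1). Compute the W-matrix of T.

[[0, -2, 1], [-1, 3, -2], [0, -2, 2]]

The j-th column of [T]_W is [T(bj)]_W.
T(b1) = A b1 = (0, 0, 1) = 0·b1 - b2 + 0·b3, so column 1 is (0, -1, 0).
Repeating for b2, b3 and assembling the columns gives [[0, -2, 1], [-1, 3, -2], [0, -2, 2]].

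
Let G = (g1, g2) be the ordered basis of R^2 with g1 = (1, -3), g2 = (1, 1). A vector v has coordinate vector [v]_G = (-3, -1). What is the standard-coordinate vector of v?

v = M [v]_G, where M has columns g1, g2.
Carrying out the matrix-vector product, v = (-4, 8).

(-4, 8)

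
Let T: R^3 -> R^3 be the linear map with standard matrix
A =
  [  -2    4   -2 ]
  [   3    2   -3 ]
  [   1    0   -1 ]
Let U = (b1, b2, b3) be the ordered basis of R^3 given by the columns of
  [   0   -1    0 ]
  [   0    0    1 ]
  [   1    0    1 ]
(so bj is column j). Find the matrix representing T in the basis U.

The j-th column of [T]_U is [T(bj)]_U.
T(b1) = A b1 = (-2, -3, -1) = 2b1 + 2b2 - 3b3, so column 1 is (2, 2, -3).
Repeating for b2, b3 and assembling the columns gives [[2, 2, 0], [2, -2, -2], [-3, -3, -1]].

[[2, 2, 0], [2, -2, -2], [-3, -3, -1]]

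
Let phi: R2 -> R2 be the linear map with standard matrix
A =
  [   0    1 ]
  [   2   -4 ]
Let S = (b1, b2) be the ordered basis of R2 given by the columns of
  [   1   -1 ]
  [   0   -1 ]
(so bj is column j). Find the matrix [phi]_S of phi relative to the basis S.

With P the matrix whose columns are b1, b2, [phi]_S = P^(-1) A P.
Column by column: phi(b1) = A b1 = <0, 2>; its S-coordinates <-2, -2> give column 1.
Continuing for each basis vector yields [phi]_S = [[-2, -3], [-2, -2]].

[[-2, -3], [-2, -2]]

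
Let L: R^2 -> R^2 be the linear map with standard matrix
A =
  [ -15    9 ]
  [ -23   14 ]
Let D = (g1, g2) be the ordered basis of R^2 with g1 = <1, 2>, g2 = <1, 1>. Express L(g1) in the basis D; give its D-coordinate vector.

<2, 1>

Compute L(g1) = A g1 = <3, 5> in standard coordinates.
Then write this in D-coordinates: solve for y in y_1 g1 + y_2 g2 = <3, 5>.
This gives y = <2, 1>, which is column 1 of [L]_D.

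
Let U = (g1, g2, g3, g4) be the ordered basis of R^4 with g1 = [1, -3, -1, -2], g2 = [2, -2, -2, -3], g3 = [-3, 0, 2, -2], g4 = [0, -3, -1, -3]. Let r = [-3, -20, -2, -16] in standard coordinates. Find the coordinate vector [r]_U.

Write r = c_1 g1 + ... + c_4 g4 and solve for the c_i.
Gaussian elimination on [M | r] yields c = (4, -2, 1, 4).
Check: 4g1 - 2g2 + g3 + 4g4 = [-3, -20, -2, -16].

[4, -2, 1, 4]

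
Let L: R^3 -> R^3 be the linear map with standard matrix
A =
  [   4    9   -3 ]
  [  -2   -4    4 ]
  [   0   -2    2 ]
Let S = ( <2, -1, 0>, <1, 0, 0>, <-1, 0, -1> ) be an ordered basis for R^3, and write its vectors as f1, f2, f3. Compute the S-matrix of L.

[[0, 2, 2], [-3, 0, -3], [-2, 0, 2]]

The j-th column of [L]_S is [L(fj)]_S.
L(f1) = A f1 = <-1, 0, 2> = 0·f1 - 3f2 - 2f3, so column 1 is <0, -3, -2>.
Repeating for f2, f3 and assembling the columns gives [[0, 2, 2], [-3, 0, -3], [-2, 0, 2]].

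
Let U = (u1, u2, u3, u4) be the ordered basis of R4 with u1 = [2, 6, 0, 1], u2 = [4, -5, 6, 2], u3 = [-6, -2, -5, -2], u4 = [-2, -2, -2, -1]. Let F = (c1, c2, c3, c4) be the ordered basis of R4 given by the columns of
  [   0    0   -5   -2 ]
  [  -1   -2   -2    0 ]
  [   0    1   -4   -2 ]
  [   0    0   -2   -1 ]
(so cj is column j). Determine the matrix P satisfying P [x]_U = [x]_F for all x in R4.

Column j of P is [uj]_F, since P maps U-coordinates to F-coordinates.
Expressing u1 in F: u1 = -2c1 - 2c2 + 0·c3 - c4, so column 1 of P is [-2, -2, 0, -1].
Doing the same for each uj gives P = [[-2, 1, 0, 2], [-2, 2, -1, 0], [0, 0, 2, 0], [-1, -2, -2, 1]].

[[-2, 1, 0, 2], [-2, 2, -1, 0], [0, 0, 2, 0], [-1, -2, -2, 1]]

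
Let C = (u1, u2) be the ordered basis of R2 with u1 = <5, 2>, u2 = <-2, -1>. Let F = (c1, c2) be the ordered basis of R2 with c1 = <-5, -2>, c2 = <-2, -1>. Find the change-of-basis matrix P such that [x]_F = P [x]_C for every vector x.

Let M have columns uj and N have columns cj. Then for every x, N [x]_F = x = M [x]_C, so P = N^(-1) M.
Since det N = 1, N^(-1) has integer entries; multiplying gives P = [[-1, 0], [0, 1]].

[[-1, 0], [0, 1]]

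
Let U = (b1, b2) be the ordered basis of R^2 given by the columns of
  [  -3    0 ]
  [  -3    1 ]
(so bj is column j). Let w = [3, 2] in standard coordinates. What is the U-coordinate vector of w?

Write w = c_1 b1 + c_2 b2 and solve for the c_i.
System: -3c_1 + 0c_2 = 3, -3c_1 + c_2 = 2; solving gives c_1 = -1, c_2 = -1.
Check: -b1 - b2 = [3, 2].

[-1, -1]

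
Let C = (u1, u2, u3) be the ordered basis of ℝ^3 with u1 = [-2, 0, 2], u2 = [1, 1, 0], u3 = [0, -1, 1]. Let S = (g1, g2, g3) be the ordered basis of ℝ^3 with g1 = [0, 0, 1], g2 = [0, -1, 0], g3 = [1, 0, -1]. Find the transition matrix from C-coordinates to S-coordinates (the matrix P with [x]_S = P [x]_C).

[[0, 1, 1], [0, -1, 1], [-2, 1, 0]]

Let M have columns uj and N have columns gj. Then for every x, N [x]_S = x = M [x]_C, so P = N^(-1) M.
Since det N = 1, N^(-1) has integer entries; multiplying gives P = [[0, 1, 1], [0, -1, 1], [-2, 1, 0]].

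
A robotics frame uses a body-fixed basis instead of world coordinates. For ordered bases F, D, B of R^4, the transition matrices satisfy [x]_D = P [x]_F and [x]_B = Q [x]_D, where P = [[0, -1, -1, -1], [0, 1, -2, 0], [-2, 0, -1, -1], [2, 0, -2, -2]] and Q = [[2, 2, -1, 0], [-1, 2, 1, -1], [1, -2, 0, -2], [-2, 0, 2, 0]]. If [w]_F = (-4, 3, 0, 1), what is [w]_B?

(-9, 27, 10, 22)

First [w]_D = P [w]_F = (-4, 3, 7, -10).
Then [w]_B = Q [w]_D = (-9, 27, 10, 22).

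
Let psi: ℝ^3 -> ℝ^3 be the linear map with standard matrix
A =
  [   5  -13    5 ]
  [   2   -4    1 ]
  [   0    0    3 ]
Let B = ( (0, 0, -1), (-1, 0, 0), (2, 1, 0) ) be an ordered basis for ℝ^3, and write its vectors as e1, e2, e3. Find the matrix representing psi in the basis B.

[[3, 0, 0], [3, 1, 3], [-1, -2, 0]]

The j-th column of [psi]_B is [psi(ej)]_B.
psi(e1) = A e1 = (-5, -1, -3) = 3e1 + 3e2 - e3, so column 1 is (3, 3, -1).
Repeating for e2, e3 and assembling the columns gives [[3, 0, 0], [3, 1, 3], [-1, -2, 0]].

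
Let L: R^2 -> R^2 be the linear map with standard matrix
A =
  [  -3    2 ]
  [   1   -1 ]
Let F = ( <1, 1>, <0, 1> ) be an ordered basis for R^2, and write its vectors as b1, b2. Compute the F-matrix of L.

[[-1, 2], [1, -3]]

Let P have columns b1, b2. Then [L]_F = P^(-1) A P.
Here det P = 1, so P^(-1) is integer; computing A P first and then P^(-1)(A P) gives [[-1, 2], [1, -3]].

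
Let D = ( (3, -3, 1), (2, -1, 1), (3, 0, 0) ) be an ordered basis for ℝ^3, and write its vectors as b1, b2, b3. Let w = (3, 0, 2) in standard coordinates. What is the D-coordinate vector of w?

[w]_D is the unique c with M c = w, where M has columns b1, ..., b3.
Row-reducing the augmented matrix [M | w] gives c = (-1, 3, 0).
Check: -b1 + 3b2 + 0·b3 = (3, 0, 2).

(-1, 3, 0)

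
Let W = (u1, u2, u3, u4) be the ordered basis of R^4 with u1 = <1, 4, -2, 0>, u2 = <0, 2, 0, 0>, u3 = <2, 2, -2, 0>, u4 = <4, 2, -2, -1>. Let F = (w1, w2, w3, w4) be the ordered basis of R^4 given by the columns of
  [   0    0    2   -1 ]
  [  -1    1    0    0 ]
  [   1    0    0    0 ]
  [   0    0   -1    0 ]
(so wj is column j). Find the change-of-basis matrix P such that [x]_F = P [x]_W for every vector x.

[[-2, 0, -2, -2], [2, 2, 0, 0], [0, 0, 0, 1], [-1, 0, -2, -2]]

Let M have columns uj and N have columns wj. Then for every x, N [x]_F = x = M [x]_W, so P = N^(-1) M.
Since det N = 1, N^(-1) has integer entries; multiplying gives P = [[-2, 0, -2, -2], [2, 2, 0, 0], [0, 0, 0, 1], [-1, 0, -2, -2]].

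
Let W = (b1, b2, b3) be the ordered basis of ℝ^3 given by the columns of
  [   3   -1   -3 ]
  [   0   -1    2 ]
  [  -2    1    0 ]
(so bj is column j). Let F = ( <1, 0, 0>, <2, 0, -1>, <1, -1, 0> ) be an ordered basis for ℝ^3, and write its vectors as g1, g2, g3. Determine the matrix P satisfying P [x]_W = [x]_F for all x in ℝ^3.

Let M have columns bj and N have columns gj. Then for every x, N [x]_F = x = M [x]_W, so P = N^(-1) M.
Since det N = -1, N^(-1) has integer entries; multiplying gives P = [[-1, 0, -1], [2, -1, 0], [0, 1, -2]].

[[-1, 0, -1], [2, -1, 0], [0, 1, -2]]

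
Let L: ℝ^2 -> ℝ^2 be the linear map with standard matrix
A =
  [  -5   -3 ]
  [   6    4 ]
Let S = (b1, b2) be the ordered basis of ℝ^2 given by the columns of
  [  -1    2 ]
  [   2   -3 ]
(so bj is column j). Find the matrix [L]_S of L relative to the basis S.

[[1, -3], [0, -2]]

With P the matrix whose columns are b1, b2, [L]_S = P^(-1) A P.
Column by column: L(b1) = A b1 = <-1, 2>; its S-coordinates <1, 0> give column 1.
Continuing for each basis vector yields [L]_S = [[1, -3], [0, -2]].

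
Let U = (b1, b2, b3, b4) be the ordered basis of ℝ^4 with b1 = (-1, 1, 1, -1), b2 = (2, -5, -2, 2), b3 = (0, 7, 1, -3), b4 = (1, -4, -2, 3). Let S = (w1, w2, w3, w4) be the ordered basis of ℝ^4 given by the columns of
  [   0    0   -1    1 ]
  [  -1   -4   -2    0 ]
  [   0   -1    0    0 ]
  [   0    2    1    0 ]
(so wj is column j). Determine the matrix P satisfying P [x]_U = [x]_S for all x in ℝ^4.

Take x = bj: its U-coordinates are the j-th standard unit vector, so P e_j — column j of P — equals [bj]_S.
b1 = w1 - w2 + w3 + 0·w4, giving column 1 = (1, -1, 1, 0); repeating for each j gives P = [[1, 1, -1, -2], [-1, 2, -1, 2], [1, -2, -1, -1], [0, 0, -1, 0]].

[[1, 1, -1, -2], [-1, 2, -1, 2], [1, -2, -1, -1], [0, 0, -1, 0]]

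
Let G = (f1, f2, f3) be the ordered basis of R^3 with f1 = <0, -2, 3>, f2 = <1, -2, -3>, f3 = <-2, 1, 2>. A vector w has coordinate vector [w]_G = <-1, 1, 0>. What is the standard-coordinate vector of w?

By definition w = -f1 + f2 + 0·f3.
Summing componentwise gives <1, 0, -6>.

<1, 0, -6>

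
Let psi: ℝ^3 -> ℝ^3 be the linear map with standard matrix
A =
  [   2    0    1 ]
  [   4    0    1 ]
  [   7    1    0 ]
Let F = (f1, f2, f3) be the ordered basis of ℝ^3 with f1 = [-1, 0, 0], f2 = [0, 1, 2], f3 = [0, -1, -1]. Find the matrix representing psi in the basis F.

[[2, -2, 1], [-3, -1, 0], [1, -3, 1]]

With P the matrix whose columns are f1, ..., f3, [psi]_F = P^(-1) A P.
Column by column: psi(f1) = A f1 = [-2, -4, -7]; its F-coordinates [2, -3, 1] give column 1.
Continuing for each basis vector yields [psi]_F = [[2, -2, 1], [-3, -1, 0], [1, -3, 1]].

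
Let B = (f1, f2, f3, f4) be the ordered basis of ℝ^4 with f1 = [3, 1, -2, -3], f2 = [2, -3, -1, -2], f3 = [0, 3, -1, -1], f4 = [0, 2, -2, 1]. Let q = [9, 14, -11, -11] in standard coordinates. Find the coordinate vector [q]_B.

[q]_B is the unique c with M c = q, where M has columns f1, ..., f4.
Row-reducing the augmented matrix [M | q] gives c = (3, 0, 3, 1).
Check: 3f1 + 0·f2 + 3f3 + f4 = [9, 14, -11, -11].

[3, 0, 3, 1]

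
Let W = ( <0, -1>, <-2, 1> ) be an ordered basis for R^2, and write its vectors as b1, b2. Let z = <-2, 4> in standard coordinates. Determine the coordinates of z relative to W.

[z]_W is the unique c with M c = z, where M has columns b1, b2.
System: 0c_1 - 2c_2 = -2, -c_1 + c_2 = 4; solving gives c_1 = -3, c_2 = 1.
Check: -3b1 + b2 = <-2, 4>.

<-3, 1>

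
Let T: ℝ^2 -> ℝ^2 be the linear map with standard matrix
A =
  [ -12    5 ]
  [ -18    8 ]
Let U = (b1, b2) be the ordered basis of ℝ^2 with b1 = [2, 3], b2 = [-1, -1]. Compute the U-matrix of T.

The j-th column of [T]_U is [T(bj)]_U.
T(b1) = A b1 = [-9, -12] = -3b1 + 3b2, so column 1 is [-3, 3].
Repeating for b2 and assembling the columns gives [[-3, 3], [3, -1]].

[[-3, 3], [3, -1]]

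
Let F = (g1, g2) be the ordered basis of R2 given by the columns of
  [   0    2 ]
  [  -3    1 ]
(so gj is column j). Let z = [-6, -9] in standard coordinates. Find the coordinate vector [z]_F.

We seek scalars with c_1 g1 + c_2 g2 = z; equivalently solve M c = z where the columns of M are g1, g2.
System: 0c_1 + 2c_2 = -6, -3c_1 + c_2 = -9; solving gives c_1 = 2, c_2 = -3.
Check: 2g1 - 3g2 = [-6, -9].

[2, -3]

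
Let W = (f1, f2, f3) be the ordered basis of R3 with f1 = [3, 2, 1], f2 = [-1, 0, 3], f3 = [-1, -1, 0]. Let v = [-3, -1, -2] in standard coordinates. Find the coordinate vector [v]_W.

We seek scalars with c_1 f1 + ... + c_3 f3 = v; equivalently solve M c = v where the columns of M are f1, ..., f3.
Solving this 3x3 system gives c = (-2, 0, -3).
Check: -2f1 + 0·f2 - 3f3 = [-3, -1, -2].

[-2, 0, -3]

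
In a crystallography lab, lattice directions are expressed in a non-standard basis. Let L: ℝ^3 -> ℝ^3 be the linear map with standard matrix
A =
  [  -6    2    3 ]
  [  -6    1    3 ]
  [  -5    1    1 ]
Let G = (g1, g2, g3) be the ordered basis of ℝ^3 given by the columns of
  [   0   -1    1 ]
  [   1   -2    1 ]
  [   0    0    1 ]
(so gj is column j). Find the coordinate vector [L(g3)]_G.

Column 3 of [L]_G is the G-coordinate vector of L(g3).
In standard coordinates L(g3) = A g3 = <-1, -2, -3>.
Converting to G: <-1, -2, -3> = -3g1 - 2g2 - 3g3, so the coordinate vector is <-3, -2, -3>.

<-3, -2, -3>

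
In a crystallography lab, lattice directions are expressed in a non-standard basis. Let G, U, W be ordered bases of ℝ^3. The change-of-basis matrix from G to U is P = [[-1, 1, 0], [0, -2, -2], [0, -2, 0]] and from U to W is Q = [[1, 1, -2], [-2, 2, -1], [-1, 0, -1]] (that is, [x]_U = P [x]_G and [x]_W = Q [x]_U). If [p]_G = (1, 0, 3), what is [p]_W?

First [p]_U = P [p]_G = (-1, -6, 0).
Then [p]_W = Q [p]_U = (-7, -10, 1).

(-7, -10, 1)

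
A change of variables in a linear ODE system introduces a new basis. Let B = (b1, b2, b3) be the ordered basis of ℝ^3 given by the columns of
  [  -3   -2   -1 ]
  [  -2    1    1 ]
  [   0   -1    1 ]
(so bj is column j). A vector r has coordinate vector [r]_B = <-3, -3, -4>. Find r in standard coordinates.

<19, -1, -1>

The coordinates say r = -3b1 - 3b2 - 4b3; adding the scaled basis vectors gives <19, -1, -1>.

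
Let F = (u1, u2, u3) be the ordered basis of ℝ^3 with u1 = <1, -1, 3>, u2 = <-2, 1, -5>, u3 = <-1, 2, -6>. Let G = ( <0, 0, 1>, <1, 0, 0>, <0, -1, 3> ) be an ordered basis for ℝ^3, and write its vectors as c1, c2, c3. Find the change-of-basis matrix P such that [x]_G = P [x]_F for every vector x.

[[0, -2, 0], [1, -2, -1], [1, -1, -2]]

Take x = uj: its F-coordinates are the j-th standard unit vector, so P e_j — column j of P — equals [uj]_G.
u1 = 0·c1 + c2 + c3, giving column 1 = <0, 1, 1>; repeating for each j gives P = [[0, -2, 0], [1, -2, -1], [1, -1, -2]].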